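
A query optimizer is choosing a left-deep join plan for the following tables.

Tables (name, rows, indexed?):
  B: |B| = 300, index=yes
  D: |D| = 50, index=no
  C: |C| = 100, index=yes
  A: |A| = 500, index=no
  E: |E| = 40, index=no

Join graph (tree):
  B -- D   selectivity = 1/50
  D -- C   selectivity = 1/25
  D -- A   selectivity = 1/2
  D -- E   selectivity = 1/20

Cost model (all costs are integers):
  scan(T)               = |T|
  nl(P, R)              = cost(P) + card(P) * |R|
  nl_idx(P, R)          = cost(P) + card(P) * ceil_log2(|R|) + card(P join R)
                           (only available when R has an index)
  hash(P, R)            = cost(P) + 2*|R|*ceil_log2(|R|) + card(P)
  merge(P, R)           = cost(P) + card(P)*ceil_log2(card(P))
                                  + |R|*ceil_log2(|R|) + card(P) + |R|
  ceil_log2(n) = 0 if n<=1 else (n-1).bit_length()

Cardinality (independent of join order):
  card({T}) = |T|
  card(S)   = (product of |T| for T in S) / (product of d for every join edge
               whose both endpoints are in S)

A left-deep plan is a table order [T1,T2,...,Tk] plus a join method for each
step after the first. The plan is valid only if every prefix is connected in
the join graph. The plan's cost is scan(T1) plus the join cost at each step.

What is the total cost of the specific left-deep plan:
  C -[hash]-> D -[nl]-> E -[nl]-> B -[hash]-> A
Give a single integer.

step 1: scan C: cost=100, card=100
step 2: join D via hash
    card(P join D) = 100*50/(25) = 200
    cost = 100 + 2*50*6 + 100 = 800
step 3: join E via nl
    card(P join E) = 200*40/(20) = 400
    cost = 800 + 200*40 = 8800
step 4: join B via nl
    card(P join B) = 400*300/(50) = 2400
    cost = 8800 + 400*300 = 128800
step 5: join A via hash
    card(P join A) = 2400*500/(2) = 600000
    cost = 128800 + 2*500*9 + 2400 = 140200

140200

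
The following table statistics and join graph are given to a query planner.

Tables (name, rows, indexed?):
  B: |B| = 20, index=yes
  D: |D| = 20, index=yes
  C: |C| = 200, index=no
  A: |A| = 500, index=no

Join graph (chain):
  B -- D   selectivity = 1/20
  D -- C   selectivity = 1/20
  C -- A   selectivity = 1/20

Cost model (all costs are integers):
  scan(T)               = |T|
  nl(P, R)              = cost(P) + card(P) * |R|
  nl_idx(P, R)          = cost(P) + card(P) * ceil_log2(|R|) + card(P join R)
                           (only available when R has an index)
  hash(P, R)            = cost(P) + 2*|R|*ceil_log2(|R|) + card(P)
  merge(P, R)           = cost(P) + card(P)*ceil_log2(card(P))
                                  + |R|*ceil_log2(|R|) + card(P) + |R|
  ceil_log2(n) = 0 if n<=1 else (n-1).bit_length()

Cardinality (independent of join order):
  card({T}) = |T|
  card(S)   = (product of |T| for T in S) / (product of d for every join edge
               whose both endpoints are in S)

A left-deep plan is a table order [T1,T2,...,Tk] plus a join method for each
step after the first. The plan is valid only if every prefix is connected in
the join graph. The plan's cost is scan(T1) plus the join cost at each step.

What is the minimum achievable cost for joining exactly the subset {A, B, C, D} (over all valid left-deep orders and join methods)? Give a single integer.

Selinger DP over subsets of {A,B,C,D}:
  {B}: scan cost=20, card=20
  {D}: scan cost=20, card=20
  {C}: scan cost=200, card=200
  {A}: scan cost=500, card=500
  {BD}: card=20; try (D,nl_idx)→140, (B,nl_idx)→140, (D,hash)→240, (B,hash)→240, (D,merge)→260, (B,merge)→260 …(+2); best=140 via (D,nl_idx)
  {CD}: card=200; try (D,hash)→600, (D,nl_idx)→1400, (C,merge)→1940, (D,merge)→2120, (C,hash)→3240, (C,nl)→4020 …(+1); best=600 via (D,hash)
  {AC}: card=5000; try (C,hash)→4200, (A,merge)→7000, (C,merge)→7300, (A,hash)→9400, (A,nl)→100200, (C,nl)→100500; best=4200 via (C,hash)
  {BCD}: card=200; try (B,hash)→1000, (B,nl_idx)→1800, (C,merge)→2060, (B,merge)→2520, (C,hash)→3360, (C,nl)→4140 …(+1); best=1000 via (B,hash)
  {ACD}: card=5000; try (A,merge)→7400, (D,hash)→9400, (A,hash)→9800, (D,nl_idx)→34200, (D,merge)→74320, (A,nl)→100600 …(+1); best=7400 via (A,merge)
  {ABCD}: card=5000; try (A,merge)→7800, (A,hash)→10200, (B,hash)→12600, (B,nl_idx)→37400, (B,merge)→77520, (A,nl)→101000 …(+1); best=7800 via (A,merge)

7800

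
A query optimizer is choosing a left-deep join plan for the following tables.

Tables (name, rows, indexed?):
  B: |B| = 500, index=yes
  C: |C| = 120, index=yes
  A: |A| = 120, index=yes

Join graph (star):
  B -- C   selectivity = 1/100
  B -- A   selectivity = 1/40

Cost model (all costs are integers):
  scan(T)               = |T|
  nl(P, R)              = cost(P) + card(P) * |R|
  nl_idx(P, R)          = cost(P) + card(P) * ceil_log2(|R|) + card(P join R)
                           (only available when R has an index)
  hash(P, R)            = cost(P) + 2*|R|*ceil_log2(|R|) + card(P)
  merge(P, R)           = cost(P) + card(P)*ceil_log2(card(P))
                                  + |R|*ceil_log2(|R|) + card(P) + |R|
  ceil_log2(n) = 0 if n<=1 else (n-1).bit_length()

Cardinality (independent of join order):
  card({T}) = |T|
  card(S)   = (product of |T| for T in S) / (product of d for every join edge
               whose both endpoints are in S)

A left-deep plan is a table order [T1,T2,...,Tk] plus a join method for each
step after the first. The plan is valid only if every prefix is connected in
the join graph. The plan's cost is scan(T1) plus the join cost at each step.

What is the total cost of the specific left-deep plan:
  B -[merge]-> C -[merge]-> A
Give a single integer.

14020

step 1: scan B: cost=500, card=500
step 2: join C via merge
    card(P join C) = 500*120/(100) = 600
    cost = 500 + 500*9 + 120*7 + 500 + 120 = 6460
step 3: join A via merge
    card(P join A) = 600*120/(40) = 1800
    cost = 6460 + 600*10 + 120*7 + 600 + 120 = 14020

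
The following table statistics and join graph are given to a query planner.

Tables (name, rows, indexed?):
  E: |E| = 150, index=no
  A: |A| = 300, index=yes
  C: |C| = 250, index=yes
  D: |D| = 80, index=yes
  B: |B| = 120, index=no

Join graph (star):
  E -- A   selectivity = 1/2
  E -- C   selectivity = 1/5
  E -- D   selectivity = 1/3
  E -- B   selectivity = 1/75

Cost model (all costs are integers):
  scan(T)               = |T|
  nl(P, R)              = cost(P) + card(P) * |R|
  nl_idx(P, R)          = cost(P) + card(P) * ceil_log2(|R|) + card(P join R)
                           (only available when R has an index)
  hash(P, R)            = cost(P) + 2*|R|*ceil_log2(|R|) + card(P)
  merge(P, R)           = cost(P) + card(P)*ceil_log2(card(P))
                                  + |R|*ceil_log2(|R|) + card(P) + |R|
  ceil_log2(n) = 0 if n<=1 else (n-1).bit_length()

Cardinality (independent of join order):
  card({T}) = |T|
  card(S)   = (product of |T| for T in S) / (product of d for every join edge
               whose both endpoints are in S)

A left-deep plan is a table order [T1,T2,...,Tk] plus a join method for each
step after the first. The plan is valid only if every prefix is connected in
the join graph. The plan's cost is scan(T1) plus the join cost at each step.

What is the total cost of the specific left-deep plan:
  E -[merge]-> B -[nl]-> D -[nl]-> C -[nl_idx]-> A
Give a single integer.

52501660

step 1: scan E: cost=150, card=150
step 2: join B via merge
    card(P join B) = 150*120/(75) = 240
    cost = 150 + 150*8 + 120*7 + 150 + 120 = 2460
step 3: join D via nl
    card(P join D) = 240*80/(3) = 6400
    cost = 2460 + 240*80 = 21660
step 4: join C via nl
    card(P join C) = 6400*250/(5) = 320000
    cost = 21660 + 6400*250 = 1621660
step 5: join A via nl_idx
    card(P join A) = 320000*300/(2) = 48000000
    cost = 1621660 + 320000*9 + 48000000 = 52501660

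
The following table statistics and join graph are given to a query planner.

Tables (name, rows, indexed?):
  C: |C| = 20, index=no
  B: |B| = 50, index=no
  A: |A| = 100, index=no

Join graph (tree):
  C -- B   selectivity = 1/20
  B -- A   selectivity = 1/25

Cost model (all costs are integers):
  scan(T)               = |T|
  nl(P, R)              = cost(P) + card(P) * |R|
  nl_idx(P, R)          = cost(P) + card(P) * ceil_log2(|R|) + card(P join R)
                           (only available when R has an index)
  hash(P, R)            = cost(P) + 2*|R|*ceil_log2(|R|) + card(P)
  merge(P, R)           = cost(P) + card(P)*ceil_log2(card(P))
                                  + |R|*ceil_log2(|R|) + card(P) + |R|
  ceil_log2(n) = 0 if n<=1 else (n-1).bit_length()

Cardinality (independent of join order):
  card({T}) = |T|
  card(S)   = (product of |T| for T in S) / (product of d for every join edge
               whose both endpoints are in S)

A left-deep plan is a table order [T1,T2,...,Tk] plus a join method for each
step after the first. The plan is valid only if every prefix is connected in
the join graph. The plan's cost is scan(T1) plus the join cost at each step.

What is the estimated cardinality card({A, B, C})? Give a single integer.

200

Tables in S: A(100), B(50), C(20)
Edges inside S: C-B(d=20), B-A(d=25)
numerator = 100 * 50 * 20 = 100000
denominator = 20 * 25 = 500
card(S) = 100000 / 500 = 200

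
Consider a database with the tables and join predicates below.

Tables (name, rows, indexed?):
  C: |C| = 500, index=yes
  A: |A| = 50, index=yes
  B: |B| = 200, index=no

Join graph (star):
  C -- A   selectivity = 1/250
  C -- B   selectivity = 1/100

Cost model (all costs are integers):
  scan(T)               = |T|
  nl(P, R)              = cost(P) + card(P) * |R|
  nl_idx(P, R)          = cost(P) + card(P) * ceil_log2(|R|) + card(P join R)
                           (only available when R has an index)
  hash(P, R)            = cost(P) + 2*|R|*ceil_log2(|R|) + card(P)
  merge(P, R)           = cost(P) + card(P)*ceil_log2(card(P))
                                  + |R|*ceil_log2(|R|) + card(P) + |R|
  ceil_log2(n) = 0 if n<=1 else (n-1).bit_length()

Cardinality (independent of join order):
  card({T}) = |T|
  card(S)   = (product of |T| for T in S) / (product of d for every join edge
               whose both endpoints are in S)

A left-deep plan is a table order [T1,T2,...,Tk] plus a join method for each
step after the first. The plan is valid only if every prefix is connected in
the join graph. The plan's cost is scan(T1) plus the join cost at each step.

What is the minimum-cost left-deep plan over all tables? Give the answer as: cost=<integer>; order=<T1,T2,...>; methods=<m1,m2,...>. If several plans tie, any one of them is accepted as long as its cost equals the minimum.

Selinger DP (subsets sized 1..n):
  {C}: scan cost=500, card=500
  {A}: scan cost=50, card=50
  {B}: scan cost=200, card=200
  {AC}: card=100; try (C,nl_idx)→600, (A,hash)→1600, (A,nl_idx)→3600, (C,merge)→5400, (A,merge)→5850, (C,hash)→9100 …(+2); best=600 via (C,nl_idx)
  {BC}: card=1000; try (C,nl_idx)→3000, (B,hash)→4200, (C,merge)→7000, (B,merge)→7300, (C,hash)→9400, (C,nl)→100200 …(+1); best=3000 via (C,nl_idx)
  {ABC}: card=200; try (B,merge)→3200, (B,hash)→3900, (A,hash)→4600, (A,nl_idx)→9200, (A,merge)→14350, (B,nl)→20600 …(+1); best=3200 via (B,merge)

cost=3200; order=A,C,B; methods=nl_idx,merge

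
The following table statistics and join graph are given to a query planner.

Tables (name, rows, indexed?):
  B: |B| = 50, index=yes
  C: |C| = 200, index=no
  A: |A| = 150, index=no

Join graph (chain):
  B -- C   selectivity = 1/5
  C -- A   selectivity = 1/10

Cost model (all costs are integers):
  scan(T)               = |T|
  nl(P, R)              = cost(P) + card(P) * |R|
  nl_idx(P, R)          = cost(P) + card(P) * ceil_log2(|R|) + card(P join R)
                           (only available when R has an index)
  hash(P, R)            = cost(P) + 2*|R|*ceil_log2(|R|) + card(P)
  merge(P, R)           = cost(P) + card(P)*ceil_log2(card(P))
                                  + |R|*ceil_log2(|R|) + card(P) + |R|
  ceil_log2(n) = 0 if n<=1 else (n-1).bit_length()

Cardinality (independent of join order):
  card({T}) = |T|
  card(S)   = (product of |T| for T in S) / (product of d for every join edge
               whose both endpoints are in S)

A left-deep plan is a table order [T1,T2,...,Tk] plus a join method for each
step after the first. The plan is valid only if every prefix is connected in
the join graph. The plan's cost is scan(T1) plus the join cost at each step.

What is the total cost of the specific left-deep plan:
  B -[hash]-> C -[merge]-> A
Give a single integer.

28650

step 1: scan B: cost=50, card=50
step 2: join C via hash
    card(P join C) = 50*200/(5) = 2000
    cost = 50 + 2*200*8 + 50 = 3300
step 3: join A via merge
    card(P join A) = 2000*150/(10) = 30000
    cost = 3300 + 2000*11 + 150*8 + 2000 + 150 = 28650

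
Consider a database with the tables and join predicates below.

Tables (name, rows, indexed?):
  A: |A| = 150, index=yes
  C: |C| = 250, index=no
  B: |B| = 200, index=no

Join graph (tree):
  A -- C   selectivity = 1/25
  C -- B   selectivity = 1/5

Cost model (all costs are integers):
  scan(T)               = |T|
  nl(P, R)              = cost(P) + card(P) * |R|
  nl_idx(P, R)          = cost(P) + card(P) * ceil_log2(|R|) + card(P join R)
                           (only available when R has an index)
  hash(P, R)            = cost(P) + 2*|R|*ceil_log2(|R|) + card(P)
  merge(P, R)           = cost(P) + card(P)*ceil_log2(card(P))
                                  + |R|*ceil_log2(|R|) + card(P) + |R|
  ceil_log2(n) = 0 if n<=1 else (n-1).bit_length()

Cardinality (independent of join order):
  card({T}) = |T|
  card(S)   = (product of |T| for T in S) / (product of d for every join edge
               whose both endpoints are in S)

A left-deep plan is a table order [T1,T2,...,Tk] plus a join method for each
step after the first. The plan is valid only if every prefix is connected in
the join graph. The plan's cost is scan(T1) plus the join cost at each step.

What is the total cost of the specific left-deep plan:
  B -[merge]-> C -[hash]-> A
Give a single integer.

16650

step 1: scan B: cost=200, card=200
step 2: join C via merge
    card(P join C) = 200*250/(5) = 10000
    cost = 200 + 200*8 + 250*8 + 200 + 250 = 4250
step 3: join A via hash
    card(P join A) = 10000*150/(25) = 60000
    cost = 4250 + 2*150*8 + 10000 = 16650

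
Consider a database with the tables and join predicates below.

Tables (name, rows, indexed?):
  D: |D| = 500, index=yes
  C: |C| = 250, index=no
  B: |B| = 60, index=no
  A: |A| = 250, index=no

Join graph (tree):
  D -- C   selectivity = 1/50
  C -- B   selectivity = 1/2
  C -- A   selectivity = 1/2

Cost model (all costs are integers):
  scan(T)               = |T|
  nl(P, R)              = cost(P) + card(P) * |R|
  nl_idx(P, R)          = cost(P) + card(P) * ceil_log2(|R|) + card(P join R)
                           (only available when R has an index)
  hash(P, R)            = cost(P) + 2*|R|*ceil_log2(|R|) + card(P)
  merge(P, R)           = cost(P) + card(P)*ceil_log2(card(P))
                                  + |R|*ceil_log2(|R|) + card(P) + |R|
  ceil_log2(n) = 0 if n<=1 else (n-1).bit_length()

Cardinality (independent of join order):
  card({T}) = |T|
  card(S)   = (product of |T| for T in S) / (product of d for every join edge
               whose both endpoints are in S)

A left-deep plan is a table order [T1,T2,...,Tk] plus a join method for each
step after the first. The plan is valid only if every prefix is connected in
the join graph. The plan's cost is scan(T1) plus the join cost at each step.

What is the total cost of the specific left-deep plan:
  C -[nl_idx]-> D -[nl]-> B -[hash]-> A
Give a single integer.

234000

step 1: scan C: cost=250, card=250
step 2: join D via nl_idx
    card(P join D) = 250*500/(50) = 2500
    cost = 250 + 250*9 + 2500 = 5000
step 3: join B via nl
    card(P join B) = 2500*60/(2) = 75000
    cost = 5000 + 2500*60 = 155000
step 4: join A via hash
    card(P join A) = 75000*250/(2) = 9375000
    cost = 155000 + 2*250*8 + 75000 = 234000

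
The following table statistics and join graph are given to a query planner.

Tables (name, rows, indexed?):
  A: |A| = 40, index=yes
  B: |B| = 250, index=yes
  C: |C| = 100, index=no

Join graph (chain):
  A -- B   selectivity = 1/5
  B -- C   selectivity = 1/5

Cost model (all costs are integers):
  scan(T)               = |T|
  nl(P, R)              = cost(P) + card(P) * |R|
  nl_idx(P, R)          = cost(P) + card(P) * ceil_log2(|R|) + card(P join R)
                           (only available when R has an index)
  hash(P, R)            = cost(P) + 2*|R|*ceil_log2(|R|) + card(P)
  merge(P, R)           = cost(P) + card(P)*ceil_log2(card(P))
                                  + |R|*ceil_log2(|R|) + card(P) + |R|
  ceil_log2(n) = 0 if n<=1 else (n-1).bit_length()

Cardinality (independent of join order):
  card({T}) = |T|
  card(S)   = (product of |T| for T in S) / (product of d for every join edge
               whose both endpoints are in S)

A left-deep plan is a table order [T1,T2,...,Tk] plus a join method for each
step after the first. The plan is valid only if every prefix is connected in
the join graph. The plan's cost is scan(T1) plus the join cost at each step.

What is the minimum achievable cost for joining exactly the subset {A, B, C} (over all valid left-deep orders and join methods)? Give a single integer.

4380

Selinger DP over subsets of {A,B,C}:
  {A}: scan cost=40, card=40
  {B}: scan cost=250, card=250
  {C}: scan cost=100, card=100
  {AB}: card=2000; try (A,hash)→980, (B,nl_idx)→2360, (B,merge)→2570, (A,merge)→2780, (A,nl_idx)→3750, (B,hash)→4080 …(+2); best=980 via (A,hash)
  {BC}: card=5000; try (C,hash)→1900, (B,merge)→3150, (C,merge)→3300, (B,hash)→4200, (B,nl_idx)→5900, (B,nl)→25100 …(+1); best=1900 via (C,hash)
  {ABC}: card=40000; try (C,hash)→4380, (A,hash)→7380, (C,merge)→25780, (A,nl_idx)→71900, (A,merge)→72180, (C,nl)→200980 …(+1); best=4380 via (C,hash)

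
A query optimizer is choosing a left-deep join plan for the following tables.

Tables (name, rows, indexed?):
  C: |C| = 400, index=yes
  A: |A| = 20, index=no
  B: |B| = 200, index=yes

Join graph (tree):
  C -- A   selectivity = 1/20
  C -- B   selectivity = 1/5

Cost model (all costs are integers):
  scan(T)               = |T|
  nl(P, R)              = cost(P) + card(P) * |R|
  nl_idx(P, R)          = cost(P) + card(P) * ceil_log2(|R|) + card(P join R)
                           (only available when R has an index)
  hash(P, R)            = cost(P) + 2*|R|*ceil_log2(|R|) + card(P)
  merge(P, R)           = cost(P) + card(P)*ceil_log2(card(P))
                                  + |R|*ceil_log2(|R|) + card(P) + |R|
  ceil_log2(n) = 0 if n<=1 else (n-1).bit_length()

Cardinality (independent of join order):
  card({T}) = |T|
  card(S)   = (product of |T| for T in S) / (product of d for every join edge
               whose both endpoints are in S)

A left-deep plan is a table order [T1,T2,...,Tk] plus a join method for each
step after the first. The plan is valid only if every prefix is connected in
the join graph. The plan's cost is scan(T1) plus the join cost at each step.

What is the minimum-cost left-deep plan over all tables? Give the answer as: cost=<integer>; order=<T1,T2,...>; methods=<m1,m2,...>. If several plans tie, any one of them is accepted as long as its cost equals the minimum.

Selinger DP (subsets sized 1..n):
  {C}: scan cost=400, card=400
  {A}: scan cost=20, card=20
  {B}: scan cost=200, card=200
  {AC}: card=400; try (C,nl_idx)→600, (A,hash)→1000, (C,merge)→4140, (A,merge)→4520, (C,hash)→7240, (C,nl)→8020 …(+1); best=600 via (C,nl_idx)
  {BC}: card=16000; try (B,hash)→4000, (C,merge)→6000, (B,merge)→6200, (C,hash)→7600, (C,nl_idx)→18000, (B,nl_idx)→19600 …(+2); best=4000 via (B,hash)
  {ABC}: card=16000; try (B,hash)→4200, (B,merge)→6400, (B,nl_idx)→19800, (A,hash)→20200, (B,nl)→80600, (A,merge)→244120 …(+1); best=4200 via (B,hash)

cost=4200; order=A,C,B; methods=nl_idx,hash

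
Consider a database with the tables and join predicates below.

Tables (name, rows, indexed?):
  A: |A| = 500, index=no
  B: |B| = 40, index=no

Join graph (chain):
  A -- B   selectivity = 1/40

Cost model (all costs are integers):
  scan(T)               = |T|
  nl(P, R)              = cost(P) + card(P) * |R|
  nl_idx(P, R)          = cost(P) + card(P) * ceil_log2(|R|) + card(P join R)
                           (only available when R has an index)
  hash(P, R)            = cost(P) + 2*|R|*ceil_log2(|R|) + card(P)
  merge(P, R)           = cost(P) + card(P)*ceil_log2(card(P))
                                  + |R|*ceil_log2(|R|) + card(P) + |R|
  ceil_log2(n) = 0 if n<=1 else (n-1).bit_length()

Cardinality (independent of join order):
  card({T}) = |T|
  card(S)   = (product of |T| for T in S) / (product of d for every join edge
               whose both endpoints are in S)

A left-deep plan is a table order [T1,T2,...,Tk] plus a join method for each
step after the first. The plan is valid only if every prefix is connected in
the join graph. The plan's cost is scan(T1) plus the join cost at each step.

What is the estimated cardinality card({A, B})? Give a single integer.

Tables in S: A(500), B(40)
Edges inside S: A-B(d=40)
numerator = 500 * 40 = 20000
denominator = 40 = 40
card(S) = 20000 / 40 = 500

500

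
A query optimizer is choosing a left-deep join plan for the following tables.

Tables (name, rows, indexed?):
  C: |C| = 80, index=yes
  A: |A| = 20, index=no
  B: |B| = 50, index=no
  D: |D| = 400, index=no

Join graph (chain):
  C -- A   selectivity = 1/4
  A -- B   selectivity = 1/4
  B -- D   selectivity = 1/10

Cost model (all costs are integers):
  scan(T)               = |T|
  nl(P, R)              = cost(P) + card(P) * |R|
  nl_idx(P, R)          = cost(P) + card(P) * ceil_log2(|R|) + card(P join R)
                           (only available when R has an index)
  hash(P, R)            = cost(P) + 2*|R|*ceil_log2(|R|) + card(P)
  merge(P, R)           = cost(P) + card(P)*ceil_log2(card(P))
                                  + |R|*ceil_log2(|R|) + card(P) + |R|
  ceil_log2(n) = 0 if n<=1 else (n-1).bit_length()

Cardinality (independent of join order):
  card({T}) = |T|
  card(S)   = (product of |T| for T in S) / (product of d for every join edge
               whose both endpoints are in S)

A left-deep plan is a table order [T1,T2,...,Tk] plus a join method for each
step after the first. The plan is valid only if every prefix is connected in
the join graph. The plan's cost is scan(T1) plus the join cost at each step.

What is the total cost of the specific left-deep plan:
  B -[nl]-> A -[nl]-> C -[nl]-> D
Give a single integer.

step 1: scan B: cost=50, card=50
step 2: join A via nl
    card(P join A) = 50*20/(4) = 250
    cost = 50 + 50*20 = 1050
step 3: join C via nl
    card(P join C) = 250*80/(4) = 5000
    cost = 1050 + 250*80 = 21050
step 4: join D via nl
    card(P join D) = 5000*400/(10) = 200000
    cost = 21050 + 5000*400 = 2021050

2021050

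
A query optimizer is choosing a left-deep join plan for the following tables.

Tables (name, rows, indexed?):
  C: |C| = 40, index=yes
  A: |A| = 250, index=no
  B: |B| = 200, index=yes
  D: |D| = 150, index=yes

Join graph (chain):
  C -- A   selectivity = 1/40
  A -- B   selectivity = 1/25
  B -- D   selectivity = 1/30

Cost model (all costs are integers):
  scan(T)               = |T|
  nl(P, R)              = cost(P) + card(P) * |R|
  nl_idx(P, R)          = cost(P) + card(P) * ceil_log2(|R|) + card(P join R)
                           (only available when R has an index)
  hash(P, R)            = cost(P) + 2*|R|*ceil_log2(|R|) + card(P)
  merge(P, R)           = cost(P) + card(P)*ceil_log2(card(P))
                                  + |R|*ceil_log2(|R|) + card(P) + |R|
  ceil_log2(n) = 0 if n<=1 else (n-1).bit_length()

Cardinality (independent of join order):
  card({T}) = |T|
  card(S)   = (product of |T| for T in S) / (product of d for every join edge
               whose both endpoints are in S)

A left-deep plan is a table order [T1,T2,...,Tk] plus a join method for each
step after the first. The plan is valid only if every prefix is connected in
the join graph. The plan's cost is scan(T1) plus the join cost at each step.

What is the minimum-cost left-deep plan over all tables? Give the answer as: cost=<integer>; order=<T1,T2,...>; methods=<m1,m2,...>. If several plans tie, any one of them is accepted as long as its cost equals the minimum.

cost=8830; order=A,C,B,D; methods=hash,hash,hash

Selinger DP (subsets sized 1..n):
  {C}: scan cost=40, card=40
  {A}: scan cost=250, card=250
  {B}: scan cost=200, card=200
  {D}: scan cost=150, card=150
  {AC}: card=250; try (C,hash)→980, (C,nl_idx)→2000, (A,merge)→2570, (C,merge)→2780, (A,hash)→4080, (A,nl)→10040 …(+1); best=980 via (C,hash)
  {AB}: card=2000; try (B,hash)→3700, (B,nl_idx)→4250, (A,merge)→4250, (B,merge)→4300, (A,hash)→4400, (A,nl)→50200 …(+1); best=3700 via (B,hash)
  {BD}: card=1000; try (B,nl_idx)→2350, (D,hash)→2800, (D,nl_idx)→2800, (B,merge)→3300, (D,merge)→3350, (B,hash)→3500 …(+2); best=2350 via (B,nl_idx)
  {ABC}: card=2000; try (B,hash)→4430, (B,nl_idx)→4980, (B,merge)→5030, (C,hash)→6180, (C,nl_idx)→17700, (C,merge)→27980 …(+2); best=4430 via (B,hash)
  {ABD}: card=10000; try (A,hash)→7350, (D,hash)→8100, (A,merge)→15600, (D,merge)→29050, (D,nl_idx)→29700, (A,nl)→252350 …(+1); best=7350 via (A,hash)
  {ABCD}: card=10000; try (D,hash)→8830, (C,hash)→17830, (D,merge)→29780, (D,nl_idx)→30430, (C,nl_idx)→77350, (C,merge)→157630 …(+2); best=8830 via (D,hash)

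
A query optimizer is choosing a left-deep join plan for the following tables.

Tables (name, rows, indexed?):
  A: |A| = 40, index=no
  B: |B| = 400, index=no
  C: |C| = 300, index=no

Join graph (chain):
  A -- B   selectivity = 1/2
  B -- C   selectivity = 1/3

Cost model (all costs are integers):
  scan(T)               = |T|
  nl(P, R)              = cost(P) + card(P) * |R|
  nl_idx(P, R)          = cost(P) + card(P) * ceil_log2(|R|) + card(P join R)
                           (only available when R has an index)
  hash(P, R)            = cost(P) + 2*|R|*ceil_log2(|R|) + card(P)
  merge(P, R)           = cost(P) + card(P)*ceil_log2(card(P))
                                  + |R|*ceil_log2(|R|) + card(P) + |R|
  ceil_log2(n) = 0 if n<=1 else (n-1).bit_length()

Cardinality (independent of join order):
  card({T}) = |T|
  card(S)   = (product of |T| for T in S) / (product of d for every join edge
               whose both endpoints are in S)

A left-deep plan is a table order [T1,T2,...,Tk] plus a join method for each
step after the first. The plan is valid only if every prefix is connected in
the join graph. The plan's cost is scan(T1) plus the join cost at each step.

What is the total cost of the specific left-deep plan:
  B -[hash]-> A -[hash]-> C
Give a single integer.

step 1: scan B: cost=400, card=400
step 2: join A via hash
    card(P join A) = 400*40/(2) = 8000
    cost = 400 + 2*40*6 + 400 = 1280
step 3: join C via hash
    card(P join C) = 8000*300/(3) = 800000
    cost = 1280 + 2*300*9 + 8000 = 14680

14680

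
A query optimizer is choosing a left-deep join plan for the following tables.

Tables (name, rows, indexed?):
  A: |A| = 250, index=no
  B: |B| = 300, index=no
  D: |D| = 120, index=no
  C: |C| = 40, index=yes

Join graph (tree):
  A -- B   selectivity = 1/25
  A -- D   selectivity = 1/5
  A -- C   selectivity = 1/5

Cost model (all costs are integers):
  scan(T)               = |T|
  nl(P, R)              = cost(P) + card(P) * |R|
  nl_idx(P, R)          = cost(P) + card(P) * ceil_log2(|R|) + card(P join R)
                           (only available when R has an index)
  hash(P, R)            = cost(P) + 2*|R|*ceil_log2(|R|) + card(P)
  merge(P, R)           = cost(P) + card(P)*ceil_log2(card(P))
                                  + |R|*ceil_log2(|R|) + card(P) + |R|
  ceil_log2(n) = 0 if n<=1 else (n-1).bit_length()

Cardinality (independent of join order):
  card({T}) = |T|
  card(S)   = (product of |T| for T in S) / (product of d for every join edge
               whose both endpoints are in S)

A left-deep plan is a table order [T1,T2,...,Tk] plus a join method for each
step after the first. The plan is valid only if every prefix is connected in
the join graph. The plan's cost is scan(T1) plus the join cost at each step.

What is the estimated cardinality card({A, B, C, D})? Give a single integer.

576000

Tables in S: A(250), B(300), C(40), D(120)
Edges inside S: A-B(d=25), A-D(d=5), A-C(d=5)
numerator = 250 * 300 * 40 * 120 = 360000000
denominator = 25 * 5 * 5 = 625
card(S) = 360000000 / 625 = 576000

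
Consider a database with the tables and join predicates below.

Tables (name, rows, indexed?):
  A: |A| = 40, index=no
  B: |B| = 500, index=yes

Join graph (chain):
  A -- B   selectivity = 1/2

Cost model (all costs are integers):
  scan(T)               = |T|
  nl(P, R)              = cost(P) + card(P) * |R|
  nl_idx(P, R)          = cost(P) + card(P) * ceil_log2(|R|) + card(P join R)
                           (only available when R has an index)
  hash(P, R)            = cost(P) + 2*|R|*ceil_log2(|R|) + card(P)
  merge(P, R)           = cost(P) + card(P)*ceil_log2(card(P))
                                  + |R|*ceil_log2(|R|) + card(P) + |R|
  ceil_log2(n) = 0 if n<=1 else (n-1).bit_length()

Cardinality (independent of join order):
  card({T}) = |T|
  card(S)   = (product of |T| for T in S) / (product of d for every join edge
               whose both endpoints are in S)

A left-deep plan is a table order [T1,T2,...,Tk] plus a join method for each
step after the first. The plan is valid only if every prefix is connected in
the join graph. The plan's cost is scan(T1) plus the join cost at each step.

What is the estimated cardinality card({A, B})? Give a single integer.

Tables in S: A(40), B(500)
Edges inside S: A-B(d=2)
numerator = 40 * 500 = 20000
denominator = 2 = 2
card(S) = 20000 / 2 = 10000

10000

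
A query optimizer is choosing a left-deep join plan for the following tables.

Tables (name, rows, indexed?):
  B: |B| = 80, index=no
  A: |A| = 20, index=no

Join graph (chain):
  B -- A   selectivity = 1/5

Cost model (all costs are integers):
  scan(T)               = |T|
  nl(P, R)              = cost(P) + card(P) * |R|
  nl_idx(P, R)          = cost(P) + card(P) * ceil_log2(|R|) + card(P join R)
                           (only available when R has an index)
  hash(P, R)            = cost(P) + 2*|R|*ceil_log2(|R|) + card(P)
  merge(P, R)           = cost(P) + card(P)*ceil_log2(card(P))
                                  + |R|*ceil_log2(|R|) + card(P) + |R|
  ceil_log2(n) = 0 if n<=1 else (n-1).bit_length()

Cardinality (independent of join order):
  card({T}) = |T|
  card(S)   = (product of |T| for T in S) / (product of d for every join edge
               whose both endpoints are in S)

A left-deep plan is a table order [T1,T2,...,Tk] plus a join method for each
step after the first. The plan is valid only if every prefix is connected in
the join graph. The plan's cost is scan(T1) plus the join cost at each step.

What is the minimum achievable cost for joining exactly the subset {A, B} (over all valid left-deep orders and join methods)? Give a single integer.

Selinger DP over subsets of {A,B}:
  {B}: scan cost=80, card=80
  {A}: scan cost=20, card=20
  {AB}: card=320; try (A,hash)→360, (B,merge)→780, (A,merge)→840, (B,hash)→1160, (B,nl)→1620, (A,nl)→1680; best=360 via (A,hash)

360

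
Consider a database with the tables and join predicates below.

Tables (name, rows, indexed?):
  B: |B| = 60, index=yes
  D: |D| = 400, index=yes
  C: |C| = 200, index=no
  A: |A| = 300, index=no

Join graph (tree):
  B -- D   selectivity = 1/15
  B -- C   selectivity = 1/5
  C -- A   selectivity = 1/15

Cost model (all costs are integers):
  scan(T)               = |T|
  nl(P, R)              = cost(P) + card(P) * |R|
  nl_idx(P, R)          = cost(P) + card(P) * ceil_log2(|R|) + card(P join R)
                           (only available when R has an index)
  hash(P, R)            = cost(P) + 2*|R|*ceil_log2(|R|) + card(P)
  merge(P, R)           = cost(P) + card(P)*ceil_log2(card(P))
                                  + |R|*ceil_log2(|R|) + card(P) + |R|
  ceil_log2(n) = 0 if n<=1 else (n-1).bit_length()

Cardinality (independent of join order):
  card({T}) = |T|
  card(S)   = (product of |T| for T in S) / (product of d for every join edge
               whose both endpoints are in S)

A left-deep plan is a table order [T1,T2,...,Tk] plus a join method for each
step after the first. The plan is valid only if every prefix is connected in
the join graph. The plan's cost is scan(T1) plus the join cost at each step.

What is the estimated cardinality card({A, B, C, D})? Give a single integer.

1280000

Tables in S: A(300), B(60), C(200), D(400)
Edges inside S: B-D(d=15), B-C(d=5), C-A(d=15)
numerator = 300 * 60 * 200 * 400 = 1440000000
denominator = 15 * 5 * 15 = 1125
card(S) = 1440000000 / 1125 = 1280000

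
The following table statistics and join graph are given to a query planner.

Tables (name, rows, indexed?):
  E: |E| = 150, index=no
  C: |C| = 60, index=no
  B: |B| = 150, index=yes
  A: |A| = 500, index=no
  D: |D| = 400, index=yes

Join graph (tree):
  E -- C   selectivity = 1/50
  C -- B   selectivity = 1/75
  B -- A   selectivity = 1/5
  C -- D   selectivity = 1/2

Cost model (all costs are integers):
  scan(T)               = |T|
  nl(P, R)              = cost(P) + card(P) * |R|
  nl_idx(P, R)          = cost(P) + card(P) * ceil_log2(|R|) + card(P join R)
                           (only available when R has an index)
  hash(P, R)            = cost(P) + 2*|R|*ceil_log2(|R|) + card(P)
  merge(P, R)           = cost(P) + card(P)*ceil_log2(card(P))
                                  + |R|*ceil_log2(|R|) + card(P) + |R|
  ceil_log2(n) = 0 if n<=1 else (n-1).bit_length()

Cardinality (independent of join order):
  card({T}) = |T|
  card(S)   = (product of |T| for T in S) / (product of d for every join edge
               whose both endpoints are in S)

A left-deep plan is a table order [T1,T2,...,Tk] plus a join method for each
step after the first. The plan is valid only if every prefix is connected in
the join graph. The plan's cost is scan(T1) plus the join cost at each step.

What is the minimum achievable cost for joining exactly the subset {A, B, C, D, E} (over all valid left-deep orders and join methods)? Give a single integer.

54620

Selinger DP over subsets of {A,B,C,D,E}:
  {E}: scan cost=150, card=150
  {C}: scan cost=60, card=60
  {B}: scan cost=150, card=150
  {A}: scan cost=500, card=500
  {D}: scan cost=400, card=400
  {CE}: card=180; try (C,hash)→1020, (E,merge)→1830, (C,merge)→1920, (E,hash)→2520, (E,nl)→9060, (C,nl)→9150; best=1020 via (C,hash)
  {BC}: card=120; try (B,nl_idx)→660, (C,hash)→1020, (B,merge)→1830, (C,merge)→1920, (B,hash)→2520, (B,nl)→9060 …(+1); best=660 via (B,nl_idx)
  {CD}: card=12000; try (C,hash)→1520, (D,merge)→4480, (C,merge)→4820, (D,hash)→7320, (D,nl_idx)→12600, (D,nl)→24060 …(+1); best=1520 via (C,hash)
  {AB}: card=15000; try (B,hash)→3400, (A,merge)→6500, (B,merge)→6850, (A,hash)→9300, (B,nl_idx)→19500, (A,nl)→75150 …(+1); best=3400 via (B,hash)
  {BCE}: card=360; try (B,nl_idx)→2820, (E,merge)→2970, (E,hash)→3180, (B,hash)→3600, (B,merge)→3990, (E,nl)→18660 …(+1); best=2820 via (B,nl_idx)
  {CDE}: card=36000; try (D,merge)→6640, (D,hash)→8400, (E,hash)→15920, (D,nl_idx)→38640, (D,nl)→73020, (E,merge)→182870 …(+1); best=6640 via (D,merge)
  {ABC}: card=12000; try (A,merge)→6620, (A,hash)→9780, (C,hash)→19120, (A,nl)→60660, (C,merge)→228820, (C,nl)→903400; best=6620 via (A,merge)
  {BCD}: card=24000; try (D,merge)→5620, (D,hash)→7980, (B,hash)→15920, (D,nl_idx)→25740, (D,nl)→48660, (B,nl_idx)→121520 …(+2); best=5620 via (D,merge)
  {ABCE}: card=36000; try (A,merge)→11420, (A,hash)→12180, (E,hash)→21020, (A,nl)→182820, (E,merge)→187970, (E,nl)→1806620; best=11420 via (A,merge)
  {BCDE}: card=72000; try (D,hash)→10380, (D,merge)→10420, (E,hash)→32020, (B,hash)→45040, (D,nl_idx)→78060, (D,nl)→146820 …(+5); best=10380 via (D,hash)
  {ABCD}: card=2400000; try (D,hash)→25820, (A,hash)→38620, (D,merge)→190620, (A,merge)→394620, (D,nl_idx)→2514620, (D,nl)→4806620 …(+1); best=25820 via (D,hash)
  {ABCDE}: card=7200000; try (D,hash)→54620, (A,hash)→91380, (D,merge)→627420, (A,merge)→1311380, (E,hash)→2428220, (D,nl_idx)→7535420 …(+4); best=54620 via (D,hash)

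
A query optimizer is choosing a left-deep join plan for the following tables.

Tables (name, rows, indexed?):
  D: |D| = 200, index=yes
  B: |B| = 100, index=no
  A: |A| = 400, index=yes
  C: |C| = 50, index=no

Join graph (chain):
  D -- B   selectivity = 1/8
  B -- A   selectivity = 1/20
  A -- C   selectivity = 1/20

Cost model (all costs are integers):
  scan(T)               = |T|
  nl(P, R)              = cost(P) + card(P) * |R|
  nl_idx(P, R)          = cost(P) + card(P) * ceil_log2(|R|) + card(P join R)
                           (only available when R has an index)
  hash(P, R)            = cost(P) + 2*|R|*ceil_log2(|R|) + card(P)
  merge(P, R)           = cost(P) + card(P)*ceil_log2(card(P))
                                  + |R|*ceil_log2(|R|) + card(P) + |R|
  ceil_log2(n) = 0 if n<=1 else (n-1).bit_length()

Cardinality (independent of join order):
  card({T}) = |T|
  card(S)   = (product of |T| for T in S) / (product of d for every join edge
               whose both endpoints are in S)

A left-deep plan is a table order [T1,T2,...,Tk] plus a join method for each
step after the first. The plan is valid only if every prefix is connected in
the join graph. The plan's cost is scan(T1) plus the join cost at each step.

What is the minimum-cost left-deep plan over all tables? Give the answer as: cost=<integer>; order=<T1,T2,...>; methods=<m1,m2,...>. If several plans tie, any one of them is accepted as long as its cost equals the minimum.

Selinger DP (subsets sized 1..n):
  {D}: scan cost=200, card=200
  {B}: scan cost=100, card=100
  {A}: scan cost=400, card=400
  {C}: scan cost=50, card=50
  {BD}: card=2500; try (B,hash)→1800, (D,merge)→2700, (B,merge)→2800, (D,hash)→3400, (D,nl_idx)→3400, (D,nl)→20100 …(+1); best=1800 via (B,hash)
  {AB}: card=2000; try (B,hash)→2200, (A,nl_idx)→3000, (A,merge)→4900, (B,merge)→5200, (A,hash)→7400, (A,nl)→40100 …(+1); best=2200 via (B,hash)
  {AC}: card=1000; try (C,hash)→1400, (A,nl_idx)→1500, (A,merge)→4400, (C,merge)→4750, (A,hash)→7300, (A,nl)→20050 …(+1); best=1400 via (C,hash)
  {ABD}: card=50000; try (D,hash)→7400, (A,hash)→11500, (D,merge)→28000, (A,merge)→38300, (D,nl_idx)→68200, (A,nl_idx)→74300 …(+2); best=7400 via (D,hash)
  {ABC}: card=5000; try (B,hash)→3800, (C,hash)→4800, (B,merge)→13200, (C,merge)→26550, (B,nl)→101400, (C,nl)→102200; best=3800 via (B,hash)
  {ABCD}: card=125000; try (D,hash)→12000, (C,hash)→58000, (D,merge)→75600, (D,nl_idx)→168800, (C,merge)→857750, (D,nl)→1003800 …(+1); best=12000 via (D,hash)

cost=12000; order=A,C,B,D; methods=hash,hash,hash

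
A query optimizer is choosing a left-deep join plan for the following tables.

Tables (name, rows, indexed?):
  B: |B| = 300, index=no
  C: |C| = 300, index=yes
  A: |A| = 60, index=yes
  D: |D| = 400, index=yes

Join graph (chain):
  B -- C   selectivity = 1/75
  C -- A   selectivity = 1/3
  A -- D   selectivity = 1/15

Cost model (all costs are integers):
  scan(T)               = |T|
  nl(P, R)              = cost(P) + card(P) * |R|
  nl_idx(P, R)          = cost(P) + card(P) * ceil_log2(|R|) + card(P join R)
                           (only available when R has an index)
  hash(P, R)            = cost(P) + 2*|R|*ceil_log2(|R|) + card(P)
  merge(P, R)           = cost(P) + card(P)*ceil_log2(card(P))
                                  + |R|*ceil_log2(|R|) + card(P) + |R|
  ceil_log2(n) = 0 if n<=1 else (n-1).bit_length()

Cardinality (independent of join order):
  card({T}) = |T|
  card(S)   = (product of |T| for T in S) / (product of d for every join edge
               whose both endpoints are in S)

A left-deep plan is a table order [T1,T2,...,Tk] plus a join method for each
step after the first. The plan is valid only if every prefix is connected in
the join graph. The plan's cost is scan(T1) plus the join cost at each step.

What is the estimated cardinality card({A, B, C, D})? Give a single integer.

640000

Tables in S: A(60), B(300), C(300), D(400)
Edges inside S: B-C(d=75), C-A(d=3), A-D(d=15)
numerator = 60 * 300 * 300 * 400 = 2160000000
denominator = 75 * 3 * 15 = 3375
card(S) = 2160000000 / 3375 = 640000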